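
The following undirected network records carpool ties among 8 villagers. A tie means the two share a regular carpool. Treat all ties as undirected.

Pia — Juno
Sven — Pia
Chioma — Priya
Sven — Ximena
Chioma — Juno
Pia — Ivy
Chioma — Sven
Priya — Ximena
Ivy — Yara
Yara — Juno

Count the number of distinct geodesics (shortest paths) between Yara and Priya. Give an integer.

1

The shortest distance is 3, and the only length-3 path is Yara–Juno–Chioma–Priya. So there is exactly 1 shortest path.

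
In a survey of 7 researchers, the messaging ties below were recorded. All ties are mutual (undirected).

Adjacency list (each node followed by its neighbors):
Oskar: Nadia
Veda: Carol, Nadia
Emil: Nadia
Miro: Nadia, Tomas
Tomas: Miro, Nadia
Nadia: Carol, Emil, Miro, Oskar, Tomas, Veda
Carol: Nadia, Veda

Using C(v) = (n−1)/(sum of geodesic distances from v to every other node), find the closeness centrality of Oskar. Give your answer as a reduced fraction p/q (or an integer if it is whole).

6/11

Distances from Oskar: Carol:2, Emil:2, Miro:2, Nadia:1, Tomas:2, Veda:2. Sum = 11.
n = 7, so closeness = 6/11.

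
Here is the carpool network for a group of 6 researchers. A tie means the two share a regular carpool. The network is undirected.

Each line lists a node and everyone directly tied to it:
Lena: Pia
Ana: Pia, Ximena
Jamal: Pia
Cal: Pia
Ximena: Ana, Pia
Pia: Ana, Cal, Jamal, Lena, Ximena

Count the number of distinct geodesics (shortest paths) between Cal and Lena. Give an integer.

The shortest distance is 2, and the only length-2 path is Cal–Pia–Lena. So there is exactly 1 shortest path.

1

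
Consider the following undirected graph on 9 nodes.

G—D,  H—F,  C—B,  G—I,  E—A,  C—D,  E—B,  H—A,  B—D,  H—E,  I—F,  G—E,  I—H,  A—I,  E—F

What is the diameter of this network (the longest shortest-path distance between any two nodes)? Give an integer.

Eccentricity of each node (its greatest distance to any other): A:3, B:3, C:3, D:3, E:2, F:3, G:2, H:3, I:3.
The maximum eccentricity is 3, realized for instance by the pair D–H via D – G – I – H. So the diameter is 3.

3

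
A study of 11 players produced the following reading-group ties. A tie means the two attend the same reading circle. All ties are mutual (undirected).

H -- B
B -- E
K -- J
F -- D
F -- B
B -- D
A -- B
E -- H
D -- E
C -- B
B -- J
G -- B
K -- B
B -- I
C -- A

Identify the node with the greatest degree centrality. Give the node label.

B

Degrees — A:2, B:10, C:2, D:3, E:3, F:2, G:1, H:2, I:1, J:2, K:2.
The maximum is 10, attained only by B.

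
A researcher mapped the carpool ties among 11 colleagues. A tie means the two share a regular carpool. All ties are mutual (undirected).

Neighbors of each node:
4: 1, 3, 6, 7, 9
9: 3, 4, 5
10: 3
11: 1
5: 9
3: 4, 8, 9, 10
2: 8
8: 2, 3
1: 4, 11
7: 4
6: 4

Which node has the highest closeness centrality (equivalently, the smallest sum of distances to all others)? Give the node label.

Farness (sum of distances to all others) for each node — 1:23, 2:33, 3:17, 4:16, 5:28, 6:25, 7:25, 8:24, 9:19, 10:26, 11:32.
The smallest farness is 16, for 4, so 4 has the highest closeness.

4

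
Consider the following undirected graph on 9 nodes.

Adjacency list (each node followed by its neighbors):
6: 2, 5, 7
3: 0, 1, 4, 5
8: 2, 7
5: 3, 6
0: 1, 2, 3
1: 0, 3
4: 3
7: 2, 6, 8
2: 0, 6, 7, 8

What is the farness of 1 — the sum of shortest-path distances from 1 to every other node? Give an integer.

Distances from 1: 0:1, 2:2, 3:1, 4:2, 5:2, 6:3, 7:3, 8:3.
Sum = 1 + 2 + 1 + 2 + 2 + 3 + 3 + 3 = 17.

17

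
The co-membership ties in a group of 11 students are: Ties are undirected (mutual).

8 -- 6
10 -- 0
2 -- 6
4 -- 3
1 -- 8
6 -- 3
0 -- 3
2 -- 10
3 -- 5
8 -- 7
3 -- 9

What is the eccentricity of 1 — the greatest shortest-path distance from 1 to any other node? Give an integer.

4

Distances from 1: 0:4, 2:3, 3:3, 4:4, 5:4, 6:2, 7:2, 8:1, 9:4, 10:4.
The largest is 4 (to 10, 5, 0, 9, and 4), so the eccentricity of 1 is 4.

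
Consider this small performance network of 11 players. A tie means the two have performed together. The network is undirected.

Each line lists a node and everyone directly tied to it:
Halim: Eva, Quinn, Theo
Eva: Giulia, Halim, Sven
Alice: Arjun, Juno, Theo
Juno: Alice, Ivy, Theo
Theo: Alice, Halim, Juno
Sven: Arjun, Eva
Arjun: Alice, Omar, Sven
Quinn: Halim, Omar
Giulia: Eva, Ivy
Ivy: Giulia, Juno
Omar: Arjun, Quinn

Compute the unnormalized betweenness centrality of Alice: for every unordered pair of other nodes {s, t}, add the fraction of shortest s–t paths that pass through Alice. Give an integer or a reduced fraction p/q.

22/3

Pairs whose geodesics pass through Alice — Ivy–Omar: 1; Ivy–Arjun: 1; Juno–Omar: 1; Juno–Arjun: 1; Juno–Sven: 1; Theo–Omar: 1/2; Theo–Arjun: 1; Theo–Sven: 1/2; Halim–Arjun: 1/3.
All other pairs contribute 0.
Summing the contributions gives betweenness(Alice) = 22/3.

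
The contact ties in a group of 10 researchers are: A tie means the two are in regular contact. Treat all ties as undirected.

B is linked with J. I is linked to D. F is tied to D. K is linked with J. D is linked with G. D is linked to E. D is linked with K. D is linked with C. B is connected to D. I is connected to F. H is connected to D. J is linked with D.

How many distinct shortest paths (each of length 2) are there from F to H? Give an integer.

1

The shortest distance is 2, and the only length-2 path is F–D–H. So there is exactly 1 shortest path.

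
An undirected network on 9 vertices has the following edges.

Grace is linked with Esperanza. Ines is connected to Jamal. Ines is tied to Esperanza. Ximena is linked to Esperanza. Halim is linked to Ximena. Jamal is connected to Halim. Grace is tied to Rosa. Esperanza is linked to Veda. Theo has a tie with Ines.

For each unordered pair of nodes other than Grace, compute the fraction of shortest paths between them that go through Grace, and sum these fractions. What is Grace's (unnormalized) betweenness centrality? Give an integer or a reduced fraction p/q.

Pairs whose geodesics pass through Grace — Halim–Rosa: 1; Ines–Rosa: 1; Theo–Rosa: 1; Esperanza–Rosa: 1; Jamal–Rosa: 1; Veda–Rosa: 1; Ximena–Rosa: 1.
All other pairs contribute 0.
Summing the contributions gives betweenness(Grace) = 7.

7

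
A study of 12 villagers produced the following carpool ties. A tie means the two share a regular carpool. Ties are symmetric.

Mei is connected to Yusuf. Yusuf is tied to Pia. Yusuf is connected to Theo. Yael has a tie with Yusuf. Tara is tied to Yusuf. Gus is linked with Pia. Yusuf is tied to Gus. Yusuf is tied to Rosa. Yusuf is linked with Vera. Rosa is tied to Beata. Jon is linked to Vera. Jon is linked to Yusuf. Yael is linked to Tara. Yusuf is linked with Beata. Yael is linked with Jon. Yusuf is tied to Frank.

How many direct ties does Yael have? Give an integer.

3

Yael is directly tied to Jon, Tara, and Yusuf. That is 3 neighbors, so the degree of Yael is 3.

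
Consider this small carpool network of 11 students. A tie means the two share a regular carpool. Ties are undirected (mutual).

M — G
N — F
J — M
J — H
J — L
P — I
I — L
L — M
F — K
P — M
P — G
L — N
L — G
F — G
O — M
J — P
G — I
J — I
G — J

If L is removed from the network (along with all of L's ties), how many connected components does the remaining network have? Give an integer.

1

L's neighbors (G, I, J, M, and N) remain reachable from one another through other ties, so the rest of the network stays in one piece.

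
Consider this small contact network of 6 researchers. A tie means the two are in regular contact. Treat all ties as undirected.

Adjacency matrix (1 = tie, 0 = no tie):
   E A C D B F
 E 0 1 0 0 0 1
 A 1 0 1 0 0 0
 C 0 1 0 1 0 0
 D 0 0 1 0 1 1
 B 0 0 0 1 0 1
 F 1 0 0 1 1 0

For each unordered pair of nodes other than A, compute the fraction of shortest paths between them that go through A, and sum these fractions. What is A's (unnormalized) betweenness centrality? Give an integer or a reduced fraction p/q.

Pairs whose geodesics pass through A — E–C: 1.
All other pairs contribute 0.
Summing the contributions gives betweenness(A) = 1.

1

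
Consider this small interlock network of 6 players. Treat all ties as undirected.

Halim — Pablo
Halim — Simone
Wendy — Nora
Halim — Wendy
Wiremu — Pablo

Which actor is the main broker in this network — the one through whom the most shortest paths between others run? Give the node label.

Halim

Unnormalized betweenness of each node: Halim:8, Nora:0, Pablo:4, Simone:0, Wendy:4, Wiremu:0.
Halim has the largest value, 8, making it the main broker — the node through which the most shortest paths run.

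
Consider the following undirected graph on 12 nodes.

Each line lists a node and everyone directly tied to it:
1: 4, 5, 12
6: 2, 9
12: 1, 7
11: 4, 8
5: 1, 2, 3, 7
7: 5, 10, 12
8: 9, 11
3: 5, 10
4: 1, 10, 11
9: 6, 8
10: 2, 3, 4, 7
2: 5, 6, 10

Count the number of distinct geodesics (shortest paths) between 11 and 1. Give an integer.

The shortest distance is 2, and the only length-2 path is 11–4–1. So there is exactly 1 shortest path.

1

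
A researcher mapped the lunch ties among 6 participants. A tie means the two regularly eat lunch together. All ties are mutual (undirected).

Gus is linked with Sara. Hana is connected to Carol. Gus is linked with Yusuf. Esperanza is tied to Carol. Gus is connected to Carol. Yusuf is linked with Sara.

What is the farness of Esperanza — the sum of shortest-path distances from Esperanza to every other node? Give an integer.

11

Distances from Esperanza: Carol:1, Gus:2, Hana:2, Sara:3, Yusuf:3.
Sum = 1 + 2 + 2 + 3 + 3 = 11.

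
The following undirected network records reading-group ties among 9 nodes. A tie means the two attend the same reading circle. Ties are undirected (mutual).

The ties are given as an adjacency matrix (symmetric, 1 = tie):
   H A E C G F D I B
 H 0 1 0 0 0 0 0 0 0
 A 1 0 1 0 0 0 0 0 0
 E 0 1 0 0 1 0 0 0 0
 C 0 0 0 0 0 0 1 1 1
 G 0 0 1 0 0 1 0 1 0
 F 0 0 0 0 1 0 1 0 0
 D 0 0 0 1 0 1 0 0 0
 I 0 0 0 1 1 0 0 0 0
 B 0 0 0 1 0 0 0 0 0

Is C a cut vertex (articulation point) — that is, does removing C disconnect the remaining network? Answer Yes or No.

Yes

Removing C leaves {A, D, E, F, G, H, and I} with no path to {B}, so the network splits into 2 components. C is a cut vertex.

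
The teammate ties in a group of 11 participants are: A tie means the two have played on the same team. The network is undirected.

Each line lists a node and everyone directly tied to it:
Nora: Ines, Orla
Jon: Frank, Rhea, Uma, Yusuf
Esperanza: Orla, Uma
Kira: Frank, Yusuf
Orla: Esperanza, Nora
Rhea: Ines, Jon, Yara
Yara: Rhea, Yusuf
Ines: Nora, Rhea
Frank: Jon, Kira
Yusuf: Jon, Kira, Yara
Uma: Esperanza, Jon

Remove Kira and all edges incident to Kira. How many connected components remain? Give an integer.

1

Kira's neighbors (Frank and Yusuf) remain reachable from one another through other ties, so the rest of the network stays in one piece.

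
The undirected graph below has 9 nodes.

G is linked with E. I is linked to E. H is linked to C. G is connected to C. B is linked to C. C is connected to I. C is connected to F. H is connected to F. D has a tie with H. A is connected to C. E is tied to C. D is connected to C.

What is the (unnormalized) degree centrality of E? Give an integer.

E is directly tied to C, G, and I. That is 3 neighbors, so the degree of E is 3.

3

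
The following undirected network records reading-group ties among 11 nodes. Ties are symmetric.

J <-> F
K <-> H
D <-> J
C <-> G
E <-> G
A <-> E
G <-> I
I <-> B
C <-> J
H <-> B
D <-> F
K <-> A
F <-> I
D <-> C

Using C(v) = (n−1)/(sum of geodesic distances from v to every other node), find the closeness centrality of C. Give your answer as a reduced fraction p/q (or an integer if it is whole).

10/23

Distances from C: A:3, B:3, D:1, E:2, F:2, G:1, H:4, I:2, J:1, K:4. Sum = 23.
n = 11, so closeness = 10/23.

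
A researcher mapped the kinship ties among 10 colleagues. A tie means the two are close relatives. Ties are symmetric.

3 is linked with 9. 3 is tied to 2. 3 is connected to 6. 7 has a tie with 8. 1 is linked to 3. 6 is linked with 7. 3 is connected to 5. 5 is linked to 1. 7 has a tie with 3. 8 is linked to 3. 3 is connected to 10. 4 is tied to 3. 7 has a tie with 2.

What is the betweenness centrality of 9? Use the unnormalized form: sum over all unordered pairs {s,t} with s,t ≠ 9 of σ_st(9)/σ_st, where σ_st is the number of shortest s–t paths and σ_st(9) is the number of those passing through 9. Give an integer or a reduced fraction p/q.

No shortest path between any pair of other nodes passes through 9.
Summing the contributions gives betweenness(9) = 0.

0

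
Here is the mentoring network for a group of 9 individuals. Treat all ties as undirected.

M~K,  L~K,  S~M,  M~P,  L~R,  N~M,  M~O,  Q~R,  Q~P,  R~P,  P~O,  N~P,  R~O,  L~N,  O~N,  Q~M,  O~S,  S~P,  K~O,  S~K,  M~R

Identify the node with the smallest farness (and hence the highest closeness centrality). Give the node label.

M

Farness (sum of distances to all others) for each node — K:12, L:13, M:9, N:12, O:10, P:10, Q:13, R:11, S:12.
The smallest farness is 9, for M, so M has the highest closeness.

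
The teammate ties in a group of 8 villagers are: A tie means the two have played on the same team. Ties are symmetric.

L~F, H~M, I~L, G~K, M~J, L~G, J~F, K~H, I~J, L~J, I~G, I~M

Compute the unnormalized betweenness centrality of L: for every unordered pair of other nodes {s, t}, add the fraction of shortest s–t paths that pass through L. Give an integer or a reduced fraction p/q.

10/3

Pairs whose geodesics pass through L — J–G: 1/2; J–K: 1/3; F–I: 1/2; F–G: 1; F–K: 1.
All other pairs contribute 0.
Summing the contributions gives betweenness(L) = 10/3.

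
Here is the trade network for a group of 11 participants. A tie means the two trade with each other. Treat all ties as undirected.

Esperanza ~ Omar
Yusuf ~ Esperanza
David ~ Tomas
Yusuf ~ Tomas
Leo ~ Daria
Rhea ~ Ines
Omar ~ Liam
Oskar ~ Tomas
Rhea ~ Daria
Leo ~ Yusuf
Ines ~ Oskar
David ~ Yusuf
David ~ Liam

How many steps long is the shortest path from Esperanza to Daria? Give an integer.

3

One shortest route is Esperanza – Yusuf – Leo – Daria, which uses 3 edges, and at distance 2 from Esperanza we only reach {David, Leo, Liam, Tomas}, which does not include Daria. So d(Esperanza,Daria) = 3.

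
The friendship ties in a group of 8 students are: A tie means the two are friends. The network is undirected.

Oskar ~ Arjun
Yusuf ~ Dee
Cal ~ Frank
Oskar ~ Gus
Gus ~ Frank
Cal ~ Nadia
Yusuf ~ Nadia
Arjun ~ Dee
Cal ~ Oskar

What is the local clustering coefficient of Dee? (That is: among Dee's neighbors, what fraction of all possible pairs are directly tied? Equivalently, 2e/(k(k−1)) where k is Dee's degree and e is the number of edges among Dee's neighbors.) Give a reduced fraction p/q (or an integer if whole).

Dee's neighbors: Arjun and Yusuf (k = 2).
Possible neighbor pairs: C(2,2) = 1. Edges among them: none → e = 0.
Clustering(Dee) = 0/1.

0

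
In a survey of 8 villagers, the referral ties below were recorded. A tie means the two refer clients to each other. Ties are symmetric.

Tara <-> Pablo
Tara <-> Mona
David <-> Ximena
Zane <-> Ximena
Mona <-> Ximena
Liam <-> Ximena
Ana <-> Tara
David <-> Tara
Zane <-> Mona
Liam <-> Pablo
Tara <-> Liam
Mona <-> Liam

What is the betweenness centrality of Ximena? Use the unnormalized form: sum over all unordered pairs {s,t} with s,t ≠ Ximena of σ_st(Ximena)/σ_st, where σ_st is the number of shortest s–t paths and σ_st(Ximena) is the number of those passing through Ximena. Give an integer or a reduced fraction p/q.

17/6

Pairs whose geodesics pass through Ximena — Liam–David: 1/2; Liam–Zane: 1/2; David–Zane: 1; David–Mona: 1/2; Pablo–Zane: 1/3.
All other pairs contribute 0.
Summing the contributions gives betweenness(Ximena) = 17/6.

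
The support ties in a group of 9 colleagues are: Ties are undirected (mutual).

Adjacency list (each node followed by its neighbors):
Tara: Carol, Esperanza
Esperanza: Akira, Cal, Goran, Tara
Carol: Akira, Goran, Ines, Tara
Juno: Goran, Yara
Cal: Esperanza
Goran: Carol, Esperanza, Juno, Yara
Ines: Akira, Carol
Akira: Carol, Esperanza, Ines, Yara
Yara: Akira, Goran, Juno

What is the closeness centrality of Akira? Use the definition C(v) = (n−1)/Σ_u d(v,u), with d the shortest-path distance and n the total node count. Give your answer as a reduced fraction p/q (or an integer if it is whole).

Distances from Akira: Cal:2, Carol:1, Esperanza:1, Goran:2, Ines:1, Juno:2, Tara:2, Yara:1. Sum = 12.
n = 9, so closeness = 8/12 = 2/3.

2/3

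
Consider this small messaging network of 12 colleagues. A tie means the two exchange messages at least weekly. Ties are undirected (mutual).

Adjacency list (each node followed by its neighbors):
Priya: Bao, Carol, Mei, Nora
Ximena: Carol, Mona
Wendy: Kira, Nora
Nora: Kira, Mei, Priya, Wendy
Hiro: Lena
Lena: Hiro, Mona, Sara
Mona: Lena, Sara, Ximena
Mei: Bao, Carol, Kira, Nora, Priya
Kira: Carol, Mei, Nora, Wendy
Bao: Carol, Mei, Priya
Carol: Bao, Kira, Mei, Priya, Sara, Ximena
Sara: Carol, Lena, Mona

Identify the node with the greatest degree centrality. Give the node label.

Carol

Degrees — Bao:3, Carol:6, Hiro:1, Kira:4, Lena:3, Mei:5, Mona:3, Nora:4, Priya:4, Sara:3, Wendy:2, Ximena:2.
The maximum is 6, attained only by Carol.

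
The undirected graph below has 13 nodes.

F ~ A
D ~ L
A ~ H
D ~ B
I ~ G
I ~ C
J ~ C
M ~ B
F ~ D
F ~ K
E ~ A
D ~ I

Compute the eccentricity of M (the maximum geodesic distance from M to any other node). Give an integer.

5

Distances from M: A:4, B:1, C:4, D:2, E:5, F:3, G:4, H:5, I:3, J:5, K:4, L:3.
The largest is 5 (to E, H, and J), so the eccentricity of M is 5.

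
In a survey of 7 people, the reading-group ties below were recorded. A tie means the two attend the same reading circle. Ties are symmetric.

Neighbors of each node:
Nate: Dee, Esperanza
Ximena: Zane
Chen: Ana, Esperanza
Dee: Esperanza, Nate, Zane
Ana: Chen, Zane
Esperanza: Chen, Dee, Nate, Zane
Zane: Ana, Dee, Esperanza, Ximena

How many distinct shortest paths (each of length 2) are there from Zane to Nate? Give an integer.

2

The shortest distance is 2. The length-2 paths are: Zane–Dee–Nate; Zane–Esperanza–Nate.
That gives 2 distinct shortest paths.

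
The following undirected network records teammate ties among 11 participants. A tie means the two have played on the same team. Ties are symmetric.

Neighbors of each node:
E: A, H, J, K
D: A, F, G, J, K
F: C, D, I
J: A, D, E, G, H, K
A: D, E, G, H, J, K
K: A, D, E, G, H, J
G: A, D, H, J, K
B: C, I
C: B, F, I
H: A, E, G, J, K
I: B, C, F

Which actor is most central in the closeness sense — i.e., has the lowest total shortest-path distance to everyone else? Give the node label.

D

Farness (sum of distances to all others) for each node — A:18, B:33, C:25, D:16, E:24, F:19, G:19, H:23, I:25, J:18, K:18.
The smallest farness is 16, for D, so D has the highest closeness.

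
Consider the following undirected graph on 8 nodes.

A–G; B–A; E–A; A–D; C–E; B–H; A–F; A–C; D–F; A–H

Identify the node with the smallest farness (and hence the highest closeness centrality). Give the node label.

Farness (sum of distances to all others) for each node — A:7, B:12, C:12, D:12, E:12, F:12, G:13, H:12.
The smallest farness is 7, for A, so A has the highest closeness.

A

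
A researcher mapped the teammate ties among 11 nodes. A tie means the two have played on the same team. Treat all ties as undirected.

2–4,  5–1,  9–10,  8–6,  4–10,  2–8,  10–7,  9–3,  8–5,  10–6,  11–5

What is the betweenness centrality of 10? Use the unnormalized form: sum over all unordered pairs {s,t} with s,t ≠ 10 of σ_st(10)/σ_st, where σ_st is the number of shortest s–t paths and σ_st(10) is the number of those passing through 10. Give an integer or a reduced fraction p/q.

24

Pairs whose geodesics pass through 10 — 5–7: 1; 5–3: 1; 5–9: 1; 7–11: 1; 7–6: 1; 7–4: 1; 7–1: 1; 7–2: 1; 7–3: 1; 7–8: 1; 7–9: 1; 11–3: 1; 11–9: 1; 6–4: 1 … (+10 more pairs).
All other pairs contribute 0.
Summing the contributions gives betweenness(10) = 24.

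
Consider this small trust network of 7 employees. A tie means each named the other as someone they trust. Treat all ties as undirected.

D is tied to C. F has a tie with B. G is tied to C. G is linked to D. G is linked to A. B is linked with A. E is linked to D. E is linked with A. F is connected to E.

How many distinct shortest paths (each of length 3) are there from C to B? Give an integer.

1

The shortest distance is 3, and the only length-3 path is C–G–A–B. So there is exactly 1 shortest path.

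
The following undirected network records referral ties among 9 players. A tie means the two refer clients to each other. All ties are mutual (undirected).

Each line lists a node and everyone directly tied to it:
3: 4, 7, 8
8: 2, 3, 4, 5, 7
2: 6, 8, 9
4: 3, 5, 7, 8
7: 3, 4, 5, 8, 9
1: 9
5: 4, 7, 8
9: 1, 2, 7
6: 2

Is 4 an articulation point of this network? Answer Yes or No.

No

Even without 4, every remaining node can still reach every other (the residual graph is connected), so 4 is not a cut vertex.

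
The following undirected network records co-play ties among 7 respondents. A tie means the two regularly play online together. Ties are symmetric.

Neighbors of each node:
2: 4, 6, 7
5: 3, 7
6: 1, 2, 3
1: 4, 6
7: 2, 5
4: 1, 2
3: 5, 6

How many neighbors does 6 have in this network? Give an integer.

6 is directly tied to 1, 2, and 3. That is 3 neighbors, so the degree of 6 is 3.

3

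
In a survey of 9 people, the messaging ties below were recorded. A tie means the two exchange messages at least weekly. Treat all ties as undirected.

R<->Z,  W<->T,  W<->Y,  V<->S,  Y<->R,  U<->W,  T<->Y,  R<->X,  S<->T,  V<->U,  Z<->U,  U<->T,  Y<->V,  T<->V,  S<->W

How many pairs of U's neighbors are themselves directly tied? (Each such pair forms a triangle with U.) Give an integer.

U's neighbors: T, V, W, and Z.
Neighbor pairs that are themselves tied: U–T–V; U–T–W. Each forms one triangle with U, for 2 in total.

2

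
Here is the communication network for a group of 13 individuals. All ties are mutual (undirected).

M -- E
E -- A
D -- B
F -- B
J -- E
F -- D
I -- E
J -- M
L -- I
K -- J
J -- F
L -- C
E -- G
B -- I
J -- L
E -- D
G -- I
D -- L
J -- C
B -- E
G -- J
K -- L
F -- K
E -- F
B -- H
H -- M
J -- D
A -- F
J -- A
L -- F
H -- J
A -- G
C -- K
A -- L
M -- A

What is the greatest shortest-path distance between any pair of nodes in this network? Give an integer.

3

Eccentricity of each node (its greatest distance to any other): A:2, B:3, C:3, D:2, E:2, F:2, G:2, H:2, I:2, J:2, K:2, L:2, M:2.
The maximum eccentricity is 3, realized for instance by the pair C–B via C – J – H – B. So the diameter is 3.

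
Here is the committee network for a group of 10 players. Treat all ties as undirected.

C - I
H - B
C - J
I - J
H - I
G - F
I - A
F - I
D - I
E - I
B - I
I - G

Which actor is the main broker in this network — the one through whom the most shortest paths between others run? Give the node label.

I

Unnormalized betweenness of each node: A:0, B:0, C:0, D:0, E:0, F:0, G:0, H:0, I:33, J:0.
I has the largest value, 33, making it the main broker — the node through which the most shortest paths run.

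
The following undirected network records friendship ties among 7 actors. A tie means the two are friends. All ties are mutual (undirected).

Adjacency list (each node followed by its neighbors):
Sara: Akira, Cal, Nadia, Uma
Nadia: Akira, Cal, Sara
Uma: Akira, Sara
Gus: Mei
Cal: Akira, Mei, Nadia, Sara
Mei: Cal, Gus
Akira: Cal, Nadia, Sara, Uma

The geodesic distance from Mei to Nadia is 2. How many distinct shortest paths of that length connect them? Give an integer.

1

The shortest distance is 2, and the only length-2 path is Mei–Cal–Nadia. So there is exactly 1 shortest path.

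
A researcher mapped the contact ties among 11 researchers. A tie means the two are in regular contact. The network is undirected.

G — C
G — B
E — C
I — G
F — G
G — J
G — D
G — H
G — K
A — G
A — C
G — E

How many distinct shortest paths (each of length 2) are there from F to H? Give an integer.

The shortest distance is 2, and the only length-2 path is F–G–H. So there is exactly 1 shortest path.

1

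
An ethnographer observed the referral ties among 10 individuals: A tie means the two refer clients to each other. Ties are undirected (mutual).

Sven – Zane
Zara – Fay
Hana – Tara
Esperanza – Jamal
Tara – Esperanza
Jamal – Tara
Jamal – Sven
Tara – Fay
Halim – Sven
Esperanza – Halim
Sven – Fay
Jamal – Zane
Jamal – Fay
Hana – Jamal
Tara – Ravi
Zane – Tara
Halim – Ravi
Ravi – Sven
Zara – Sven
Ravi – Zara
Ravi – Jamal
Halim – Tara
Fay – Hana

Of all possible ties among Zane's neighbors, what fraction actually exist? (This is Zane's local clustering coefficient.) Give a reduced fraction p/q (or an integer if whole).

2/3

Zane's neighbors: Jamal, Sven, and Tara (k = 3).
Possible neighbor pairs: C(3,2) = 3. Edges among them: Jamal–Sven, Jamal–Tara → e = 2.
Clustering(Zane) = 2/3.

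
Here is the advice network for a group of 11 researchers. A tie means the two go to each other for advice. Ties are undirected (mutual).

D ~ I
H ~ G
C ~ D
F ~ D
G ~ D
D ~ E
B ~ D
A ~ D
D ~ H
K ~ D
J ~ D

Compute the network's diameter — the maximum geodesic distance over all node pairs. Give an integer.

2

Eccentricity of each node (its greatest distance to any other): A:2, B:2, C:2, D:1, E:2, F:2, G:2, H:2, I:2, J:2, K:2.
The maximum eccentricity is 2, realized for instance by the pair C–F via C – D – F. So the diameter is 2.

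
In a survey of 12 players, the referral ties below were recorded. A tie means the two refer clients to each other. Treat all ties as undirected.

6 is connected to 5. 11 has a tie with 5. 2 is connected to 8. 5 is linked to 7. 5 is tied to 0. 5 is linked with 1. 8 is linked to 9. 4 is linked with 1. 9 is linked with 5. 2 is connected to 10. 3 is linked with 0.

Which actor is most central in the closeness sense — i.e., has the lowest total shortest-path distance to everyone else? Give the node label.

5

Farness (sum of distances to all others) for each node — 0:27, 1:27, 2:37, 3:37, 4:37, 5:19, 6:29, 7:29, 8:29, 9:23, 10:47, 11:29.
The smallest farness is 19, for 5, so 5 has the highest closeness.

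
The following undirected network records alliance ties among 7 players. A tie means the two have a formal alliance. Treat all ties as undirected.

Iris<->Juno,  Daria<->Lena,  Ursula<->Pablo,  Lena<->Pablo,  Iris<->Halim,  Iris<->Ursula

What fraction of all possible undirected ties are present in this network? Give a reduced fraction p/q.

There are 6 edges and 7 nodes, so the maximum possible is C(7,2) = 21.
Density = 6/21 = 2/7.

2/7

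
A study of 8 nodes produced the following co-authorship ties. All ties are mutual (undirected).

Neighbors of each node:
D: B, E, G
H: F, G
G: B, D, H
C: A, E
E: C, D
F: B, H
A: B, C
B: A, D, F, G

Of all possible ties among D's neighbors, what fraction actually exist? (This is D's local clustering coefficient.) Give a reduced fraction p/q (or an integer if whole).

1/3

D's neighbors: B, E, and G (k = 3).
Possible neighbor pairs: C(3,2) = 3. Edges among them: B–G → e = 1.
Clustering(D) = 1/3.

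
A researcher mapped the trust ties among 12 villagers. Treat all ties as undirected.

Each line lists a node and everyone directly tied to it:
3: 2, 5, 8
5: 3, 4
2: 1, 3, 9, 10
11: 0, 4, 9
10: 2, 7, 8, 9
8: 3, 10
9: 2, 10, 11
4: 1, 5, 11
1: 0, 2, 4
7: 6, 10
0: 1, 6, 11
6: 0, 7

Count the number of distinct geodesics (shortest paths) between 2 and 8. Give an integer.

The shortest distance is 2. The length-2 paths are: 2–10–8; 2–3–8.
That gives 2 distinct shortest paths.

2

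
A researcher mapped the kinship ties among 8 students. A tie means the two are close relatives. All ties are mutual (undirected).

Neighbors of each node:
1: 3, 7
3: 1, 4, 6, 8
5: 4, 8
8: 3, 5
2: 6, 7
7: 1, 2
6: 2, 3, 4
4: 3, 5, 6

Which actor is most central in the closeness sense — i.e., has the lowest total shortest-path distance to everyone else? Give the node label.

3

Farness (sum of distances to all others) for each node — 1:13, 2:14, 3:10, 4:12, 5:16, 6:11, 7:16, 8:14.
The smallest farness is 10, for 3, so 3 has the highest closeness.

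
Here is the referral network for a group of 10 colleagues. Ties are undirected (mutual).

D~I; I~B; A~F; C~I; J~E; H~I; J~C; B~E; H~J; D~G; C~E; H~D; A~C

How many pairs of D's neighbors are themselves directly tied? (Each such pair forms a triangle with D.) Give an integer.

D's neighbors: G, H, and I.
Neighbor pairs that are themselves tied: D–H–I. Each forms one triangle with D, for 1 in total.

1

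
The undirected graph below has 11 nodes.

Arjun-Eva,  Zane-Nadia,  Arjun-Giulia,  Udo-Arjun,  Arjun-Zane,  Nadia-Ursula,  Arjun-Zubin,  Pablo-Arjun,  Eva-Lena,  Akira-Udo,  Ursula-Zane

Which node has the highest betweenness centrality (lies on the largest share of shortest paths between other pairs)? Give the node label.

Arjun

Unnormalized betweenness of each node: Akira:0, Arjun:40, Eva:9, Giulia:0, Lena:0, Nadia:0, Pablo:0, Udo:9, Ursula:0, Zane:16, Zubin:0.
Arjun has the largest value, 40, making it the main broker — the node through which the most shortest paths run.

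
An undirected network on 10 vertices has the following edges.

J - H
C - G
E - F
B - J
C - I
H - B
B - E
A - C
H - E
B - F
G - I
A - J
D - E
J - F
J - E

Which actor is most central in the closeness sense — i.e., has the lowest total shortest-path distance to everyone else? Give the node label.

Farness (sum of distances to all others) for each node — A:17, B:19, C:21, D:26, E:18, F:20, G:28, H:20, I:28, J:15.
The smallest farness is 15, for J, so J has the highest closeness.

J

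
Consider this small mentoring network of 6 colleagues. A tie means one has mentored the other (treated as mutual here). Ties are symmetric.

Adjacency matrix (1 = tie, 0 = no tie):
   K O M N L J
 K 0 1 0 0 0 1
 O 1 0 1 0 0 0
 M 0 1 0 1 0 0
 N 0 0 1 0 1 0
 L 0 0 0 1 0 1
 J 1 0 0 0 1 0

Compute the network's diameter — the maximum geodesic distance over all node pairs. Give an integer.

Eccentricity of each node (its greatest distance to any other): J:3, K:3, L:3, M:3, N:3, O:3.
The maximum eccentricity is 3, realized for instance by the pair K–N via K – O – M – N. So the diameter is 3.

3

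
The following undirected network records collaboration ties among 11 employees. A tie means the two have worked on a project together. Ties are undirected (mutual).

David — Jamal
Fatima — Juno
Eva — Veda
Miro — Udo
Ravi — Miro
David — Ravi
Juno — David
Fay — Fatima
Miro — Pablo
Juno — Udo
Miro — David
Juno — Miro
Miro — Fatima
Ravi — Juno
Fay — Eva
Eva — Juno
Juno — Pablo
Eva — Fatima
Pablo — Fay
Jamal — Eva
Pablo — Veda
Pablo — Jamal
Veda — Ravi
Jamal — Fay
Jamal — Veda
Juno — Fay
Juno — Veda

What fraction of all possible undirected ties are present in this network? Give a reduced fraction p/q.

27/55

There are 27 edges and 11 nodes, so the maximum possible is C(11,2) = 55.
Density = 27/55.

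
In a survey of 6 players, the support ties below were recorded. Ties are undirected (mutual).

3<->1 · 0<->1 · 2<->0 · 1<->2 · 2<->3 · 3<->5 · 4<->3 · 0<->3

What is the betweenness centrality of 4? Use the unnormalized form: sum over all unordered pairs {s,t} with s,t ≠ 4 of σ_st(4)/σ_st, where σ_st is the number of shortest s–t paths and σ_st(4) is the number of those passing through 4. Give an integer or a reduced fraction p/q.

0

No shortest path between any pair of other nodes passes through 4.
Summing the contributions gives betweenness(4) = 0.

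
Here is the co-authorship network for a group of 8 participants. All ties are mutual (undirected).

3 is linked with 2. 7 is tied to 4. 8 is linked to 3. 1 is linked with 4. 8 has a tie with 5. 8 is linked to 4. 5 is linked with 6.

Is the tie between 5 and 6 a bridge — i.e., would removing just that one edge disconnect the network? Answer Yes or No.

Yes

Without the 5–6 edge there is no alternate route between 5 and 6, so the network disconnects. It is a bridge.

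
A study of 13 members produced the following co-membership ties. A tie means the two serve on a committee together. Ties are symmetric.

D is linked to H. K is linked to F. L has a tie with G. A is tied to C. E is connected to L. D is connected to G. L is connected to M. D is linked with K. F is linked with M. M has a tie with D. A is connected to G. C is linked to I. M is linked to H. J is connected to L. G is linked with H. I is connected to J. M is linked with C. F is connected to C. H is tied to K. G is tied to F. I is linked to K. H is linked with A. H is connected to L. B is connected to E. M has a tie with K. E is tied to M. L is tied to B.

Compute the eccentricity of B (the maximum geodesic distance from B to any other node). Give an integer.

Distances from B: A:3, C:3, D:3, E:1, F:3, G:2, H:2, I:3, J:2, K:3, L:1, M:2.
The largest is 3 (to D, C, F, K, I, and A), so the eccentricity of B is 3.

3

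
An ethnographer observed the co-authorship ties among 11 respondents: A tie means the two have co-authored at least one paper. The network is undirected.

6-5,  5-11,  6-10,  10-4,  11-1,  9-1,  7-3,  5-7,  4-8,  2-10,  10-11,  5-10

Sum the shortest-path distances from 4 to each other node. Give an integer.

24

Distances from 4: 1:3, 2:2, 3:4, 5:2, 6:2, 7:3, 8:1, 9:4, 10:1, 11:2.
Sum = 3 + 2 + 4 + 2 + 2 + 3 + 1 + 4 + 1 + 2 = 24.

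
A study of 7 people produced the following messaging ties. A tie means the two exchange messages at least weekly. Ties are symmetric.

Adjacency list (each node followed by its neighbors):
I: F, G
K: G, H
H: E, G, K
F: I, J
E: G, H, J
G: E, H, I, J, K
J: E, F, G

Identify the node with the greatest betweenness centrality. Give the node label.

G

Unnormalized betweenness of each node: E:5/6, F:1/2, G:43/6, H:1/2, I:4/3, J:8/3, K:0.
G has the largest value, 43/6, making it the main broker — the node through which the most shortest paths run.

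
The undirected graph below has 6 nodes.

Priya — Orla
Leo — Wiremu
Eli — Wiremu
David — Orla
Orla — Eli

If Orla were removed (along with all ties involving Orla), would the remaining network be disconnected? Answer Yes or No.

Yes

Removing Orla leaves {Eli, Leo, and Wiremu} with no path to {Priya}, so the network splits into 3 components. Orla is a cut vertex.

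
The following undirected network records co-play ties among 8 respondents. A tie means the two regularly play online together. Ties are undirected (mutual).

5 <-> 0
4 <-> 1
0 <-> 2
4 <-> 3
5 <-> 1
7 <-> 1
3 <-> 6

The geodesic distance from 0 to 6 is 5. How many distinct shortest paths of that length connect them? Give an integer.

The shortest distance is 5, and the only length-5 path is 0–5–1–4–3–6. So there is exactly 1 shortest path.

1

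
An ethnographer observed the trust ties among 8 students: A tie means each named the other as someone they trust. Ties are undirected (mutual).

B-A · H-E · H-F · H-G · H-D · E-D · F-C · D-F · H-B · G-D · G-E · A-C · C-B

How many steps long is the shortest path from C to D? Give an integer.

One shortest route is C – F – D, which uses 2 edges, and C and D are not directly tied, so nothing shorter exists. So d(C,D) = 2.

2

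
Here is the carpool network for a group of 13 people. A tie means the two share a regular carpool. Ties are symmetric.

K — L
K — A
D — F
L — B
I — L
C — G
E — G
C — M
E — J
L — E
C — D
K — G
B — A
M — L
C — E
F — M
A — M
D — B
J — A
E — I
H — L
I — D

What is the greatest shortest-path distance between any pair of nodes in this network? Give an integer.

3

Eccentricity of each node (its greatest distance to any other): A:3, B:3, C:3, D:3, E:3, F:3, G:3, H:3, I:3, J:3, K:3, L:2, M:2.
The maximum eccentricity is 3, realized for instance by the pair G–H via G – E – L – H. So the diameter is 3.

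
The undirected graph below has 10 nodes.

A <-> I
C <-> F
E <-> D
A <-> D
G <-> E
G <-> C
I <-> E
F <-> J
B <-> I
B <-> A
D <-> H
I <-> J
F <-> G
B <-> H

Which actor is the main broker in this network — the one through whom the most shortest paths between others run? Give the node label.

Unnormalized betweenness of each node: A:3/2, B:3, C:0, D:16/3, E:67/6, F:10/3, G:43/6, H:1/2, I:73/6, J:29/6.
I has the largest value, 73/6, making it the main broker — the node through which the most shortest paths run.

I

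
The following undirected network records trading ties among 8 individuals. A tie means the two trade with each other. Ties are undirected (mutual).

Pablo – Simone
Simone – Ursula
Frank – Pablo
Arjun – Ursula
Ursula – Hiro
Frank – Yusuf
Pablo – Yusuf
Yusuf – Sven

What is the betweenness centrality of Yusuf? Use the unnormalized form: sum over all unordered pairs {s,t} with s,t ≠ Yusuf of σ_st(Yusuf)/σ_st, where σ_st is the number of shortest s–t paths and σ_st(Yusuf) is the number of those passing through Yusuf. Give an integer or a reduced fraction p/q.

Pairs whose geodesics pass through Yusuf — Pablo–Sven: 1; Hiro–Sven: 1; Ursula–Sven: 1; Arjun–Sven: 1; Frank–Sven: 1; Simone–Sven: 1.
All other pairs contribute 0.
Summing the contributions gives betweenness(Yusuf) = 6.

6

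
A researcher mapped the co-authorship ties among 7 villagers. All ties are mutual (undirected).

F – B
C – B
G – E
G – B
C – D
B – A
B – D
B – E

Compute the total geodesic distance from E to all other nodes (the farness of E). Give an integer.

Distances from E: A:2, B:1, C:2, D:2, F:2, G:1.
Sum = 2 + 1 + 2 + 2 + 2 + 1 = 10.

10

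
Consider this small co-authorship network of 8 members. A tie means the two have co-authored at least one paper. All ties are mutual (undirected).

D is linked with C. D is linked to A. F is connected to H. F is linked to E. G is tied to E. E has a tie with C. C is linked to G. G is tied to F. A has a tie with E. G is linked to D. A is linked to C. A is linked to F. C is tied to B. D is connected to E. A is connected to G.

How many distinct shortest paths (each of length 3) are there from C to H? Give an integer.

3

The shortest distance is 3. The length-3 paths are: C–G–F–H; C–A–F–H; C–E–F–H.
That gives 3 distinct shortest paths.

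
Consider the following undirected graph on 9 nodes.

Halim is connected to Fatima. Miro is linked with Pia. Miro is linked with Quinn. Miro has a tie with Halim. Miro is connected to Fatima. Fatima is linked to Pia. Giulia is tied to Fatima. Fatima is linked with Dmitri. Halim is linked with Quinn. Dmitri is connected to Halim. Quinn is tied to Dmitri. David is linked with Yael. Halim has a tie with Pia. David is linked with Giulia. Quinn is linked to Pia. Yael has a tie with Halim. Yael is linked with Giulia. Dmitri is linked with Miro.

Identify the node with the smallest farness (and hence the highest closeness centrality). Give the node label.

Halim

Farness (sum of distances to all others) for each node — David:18, Dmitri:13, Fatima:11, Giulia:14, Halim:10, Miro:12, Pia:13, Quinn:14, Yael:13.
The smallest farness is 10, for Halim, so Halim has the highest closeness.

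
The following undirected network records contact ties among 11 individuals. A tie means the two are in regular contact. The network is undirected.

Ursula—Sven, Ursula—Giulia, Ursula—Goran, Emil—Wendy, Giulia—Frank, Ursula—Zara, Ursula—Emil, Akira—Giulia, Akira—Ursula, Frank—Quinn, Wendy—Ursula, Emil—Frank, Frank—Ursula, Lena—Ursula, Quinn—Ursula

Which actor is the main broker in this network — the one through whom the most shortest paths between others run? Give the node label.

Unnormalized betweenness of each node: Akira:0, Emil:1/2, Frank:3/2, Giulia:1/2, Goran:0, Lena:0, Quinn:0, Sven:0, Ursula:75/2, Wendy:0, Zara:0.
Ursula has the largest value, 75/2, making it the main broker — the node through which the most shortest paths run.

Ursula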